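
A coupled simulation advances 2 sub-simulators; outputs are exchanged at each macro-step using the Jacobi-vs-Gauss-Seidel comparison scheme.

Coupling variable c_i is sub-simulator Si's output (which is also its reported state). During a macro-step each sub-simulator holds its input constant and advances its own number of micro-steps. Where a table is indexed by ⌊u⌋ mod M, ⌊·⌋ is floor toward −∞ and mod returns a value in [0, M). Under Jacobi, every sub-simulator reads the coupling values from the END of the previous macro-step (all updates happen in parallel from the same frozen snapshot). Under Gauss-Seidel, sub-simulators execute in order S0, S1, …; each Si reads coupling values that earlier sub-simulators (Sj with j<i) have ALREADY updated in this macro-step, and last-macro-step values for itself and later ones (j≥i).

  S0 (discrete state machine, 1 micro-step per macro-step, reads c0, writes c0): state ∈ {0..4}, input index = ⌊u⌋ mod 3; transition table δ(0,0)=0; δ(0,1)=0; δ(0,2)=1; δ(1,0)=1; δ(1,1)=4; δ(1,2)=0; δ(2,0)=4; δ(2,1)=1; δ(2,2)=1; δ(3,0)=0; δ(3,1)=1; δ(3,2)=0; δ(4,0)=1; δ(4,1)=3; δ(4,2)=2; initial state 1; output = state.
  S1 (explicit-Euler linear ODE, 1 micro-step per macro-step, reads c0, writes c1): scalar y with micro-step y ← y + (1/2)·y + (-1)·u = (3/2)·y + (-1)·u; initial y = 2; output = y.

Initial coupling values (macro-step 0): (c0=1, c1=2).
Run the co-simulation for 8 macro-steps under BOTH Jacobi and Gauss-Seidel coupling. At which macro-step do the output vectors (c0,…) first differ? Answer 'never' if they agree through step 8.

[Jacobi] macro 1: S0 reads c0=1 → after 1×micro: 4; S1 reads c0=1 → after 1×micro: 2 ⇒ (c0=4, c1=2)
[Jacobi] macro 2: S0 reads c0=4 → after 1×micro: 3; S1 reads c0=4 → after 1×micro: -1 ⇒ (c0=3, c1=-1)
[Jacobi] macro 3: S0 reads c0=3 → after 1×micro: 0; S1 reads c0=3 → after 1×micro: -9/2 ⇒ (c0=0, c1=-9/2)
[Jacobi] macro 4: S0 reads c0=0 → after 1×micro: 0; S1 reads c0=0 → after 1×micro: -27/4 ⇒ (c0=0, c1=-27/4)
[Jacobi] macro 5: S0 reads c0=0 → after 1×micro: 0; S1 reads c0=0 → after 1×micro: -81/8 ⇒ (c0=0, c1=-81/8)
[Jacobi] macro 6: S0 reads c0=0 → after 1×micro: 0; S1 reads c0=0 → after 1×micro: -243/16 ⇒ (c0=0, c1=-243/16)
[Jacobi] macro 7: S0 reads c0=0 → after 1×micro: 0; S1 reads c0=0 → after 1×micro: -729/32 ⇒ (c0=0, c1=-729/32)
[Jacobi] macro 8: S0 reads c0=0 → after 1×micro: 0; S1 reads c0=0 → after 1×micro: -2187/64 ⇒ (c0=0, c1=-2187/64)
[Gauss-Seidel] macro 1: S0 reads c0=1 → after 1×micro: 4; S1 reads c0=4 → after 1×micro: -1 ⇒ (c0=4, c1=-1)
[Gauss-Seidel] macro 2: S0 reads c0=4 → after 1×micro: 3; S1 reads c0=3 → after 1×micro: -9/2 ⇒ (c0=3, c1=-9/2)
[Gauss-Seidel] macro 3: S0 reads c0=3 → after 1×micro: 0; S1 reads c0=0 → after 1×micro: -27/4 ⇒ (c0=0, c1=-27/4)
[Gauss-Seidel] macro 4: S0 reads c0=0 → after 1×micro: 0; S1 reads c0=0 → after 1×micro: -81/8 ⇒ (c0=0, c1=-81/8)
[Gauss-Seidel] macro 5: S0 reads c0=0 → after 1×micro: 0; S1 reads c0=0 → after 1×micro: -243/16 ⇒ (c0=0, c1=-243/16)
[Gauss-Seidel] macro 6: S0 reads c0=0 → after 1×micro: 0; S1 reads c0=0 → after 1×micro: -729/32 ⇒ (c0=0, c1=-729/32)
[Gauss-Seidel] macro 7: S0 reads c0=0 → after 1×micro: 0; S1 reads c0=0 → after 1×micro: -2187/64 ⇒ (c0=0, c1=-2187/64)
[Gauss-Seidel] macro 8: S0 reads c0=0 → after 1×micro: 0; S1 reads c0=0 → after 1×micro: -6561/128 ⇒ (c0=0, c1=-6561/128)

first divergence at macro-step: 1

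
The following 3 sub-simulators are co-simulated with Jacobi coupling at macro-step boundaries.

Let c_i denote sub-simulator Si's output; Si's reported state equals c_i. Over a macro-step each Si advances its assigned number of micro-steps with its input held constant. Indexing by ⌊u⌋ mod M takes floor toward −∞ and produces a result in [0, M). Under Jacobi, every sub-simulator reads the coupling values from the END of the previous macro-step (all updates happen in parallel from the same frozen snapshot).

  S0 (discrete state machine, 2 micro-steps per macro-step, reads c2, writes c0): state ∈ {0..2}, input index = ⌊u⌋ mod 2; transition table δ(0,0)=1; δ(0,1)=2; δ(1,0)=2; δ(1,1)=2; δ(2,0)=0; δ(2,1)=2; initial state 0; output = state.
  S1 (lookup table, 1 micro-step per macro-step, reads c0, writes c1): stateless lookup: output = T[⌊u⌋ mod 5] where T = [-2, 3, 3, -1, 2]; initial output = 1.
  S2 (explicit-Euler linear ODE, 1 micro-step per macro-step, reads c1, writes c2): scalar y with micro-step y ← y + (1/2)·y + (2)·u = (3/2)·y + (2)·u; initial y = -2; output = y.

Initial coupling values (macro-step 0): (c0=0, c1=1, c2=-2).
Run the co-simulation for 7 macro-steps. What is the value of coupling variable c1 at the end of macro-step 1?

c1 at macro-step 1 = -2

macro 1: S0 reads c2=-2 → after 2×micro: 2; S1 reads c0=0 → after 1×micro: -2; S2 reads c1=1 → after 1×micro: -1 ⇒ (c0=2, c1=-2, c2=-1)
macro 2: S0 reads c2=-1 → after 2×micro: 2; S1 reads c0=2 → after 1×micro: 3; S2 reads c1=-2 → after 1×micro: -11/2 ⇒ (c0=2, c1=3, c2=-11/2)
macro 3: S0 reads c2=-11/2 → after 2×micro: 1; S1 reads c0=2 → after 1×micro: 3; S2 reads c1=3 → after 1×micro: -9/4 ⇒ (c0=1, c1=3, c2=-9/4)
macro 4: S0 reads c2=-9/4 → after 2×micro: 2; S1 reads c0=1 → after 1×micro: 3; S2 reads c1=3 → after 1×micro: 21/8 ⇒ (c0=2, c1=3, c2=21/8)
macro 5: S0 reads c2=21/8 → after 2×micro: 1; S1 reads c0=2 → after 1×micro: 3; S2 reads c1=3 → after 1×micro: 159/16 ⇒ (c0=1, c1=3, c2=159/16)
macro 6: S0 reads c2=159/16 → after 2×micro: 2; S1 reads c0=1 → after 1×micro: 3; S2 reads c1=3 → after 1×micro: 669/32 ⇒ (c0=2, c1=3, c2=669/32)
macro 7: S0 reads c2=669/32 → after 2×micro: 1; S1 reads c0=2 → after 1×micro: 3; S2 reads c1=3 → after 1×micro: 2391/64 ⇒ (c0=1, c1=3, c2=2391/64)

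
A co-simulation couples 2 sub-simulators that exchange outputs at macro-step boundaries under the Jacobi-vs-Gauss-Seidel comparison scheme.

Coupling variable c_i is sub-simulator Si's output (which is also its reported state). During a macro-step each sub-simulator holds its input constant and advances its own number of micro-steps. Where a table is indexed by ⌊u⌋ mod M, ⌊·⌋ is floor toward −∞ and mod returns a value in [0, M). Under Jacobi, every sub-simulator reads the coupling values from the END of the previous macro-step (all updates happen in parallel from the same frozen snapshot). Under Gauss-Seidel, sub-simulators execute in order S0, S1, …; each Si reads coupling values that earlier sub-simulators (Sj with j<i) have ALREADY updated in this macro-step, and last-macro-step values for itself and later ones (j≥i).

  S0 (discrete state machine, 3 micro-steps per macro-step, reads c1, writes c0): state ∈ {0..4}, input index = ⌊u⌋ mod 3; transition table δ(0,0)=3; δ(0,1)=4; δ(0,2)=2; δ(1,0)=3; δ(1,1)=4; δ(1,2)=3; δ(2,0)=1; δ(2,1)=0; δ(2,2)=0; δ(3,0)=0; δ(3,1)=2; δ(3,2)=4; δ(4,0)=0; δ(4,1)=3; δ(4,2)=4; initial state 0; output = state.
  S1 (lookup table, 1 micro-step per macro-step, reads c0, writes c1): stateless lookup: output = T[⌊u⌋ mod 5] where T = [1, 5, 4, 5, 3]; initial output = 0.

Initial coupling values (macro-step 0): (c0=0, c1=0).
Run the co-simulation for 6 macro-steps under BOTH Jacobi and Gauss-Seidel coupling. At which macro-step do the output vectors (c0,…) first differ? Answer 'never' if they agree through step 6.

[Jacobi] macro 1: S0 reads c1=0 → after 3×micro: 3; S1 reads c0=0 → after 1×micro: 1 ⇒ (c0=3, c1=1)
[Jacobi] macro 2: S0 reads c1=1 → after 3×micro: 4; S1 reads c0=3 → after 1×micro: 5 ⇒ (c0=4, c1=5)
[Jacobi] macro 3: S0 reads c1=5 → after 3×micro: 4; S1 reads c0=4 → after 1×micro: 3 ⇒ (c0=4, c1=3)
[Jacobi] macro 4: S0 reads c1=3 → after 3×micro: 0; S1 reads c0=4 → after 1×micro: 3 ⇒ (c0=0, c1=3)
[Jacobi] macro 5: S0 reads c1=3 → after 3×micro: 3; S1 reads c0=0 → after 1×micro: 1 ⇒ (c0=3, c1=1)
[Jacobi] macro 6: S0 reads c1=1 → after 3×micro: 4; S1 reads c0=3 → after 1×micro: 5 ⇒ (c0=4, c1=5)
[Gauss-Seidel] macro 1: S0 reads c1=0 → after 3×micro: 3; S1 reads c0=3 → after 1×micro: 5 ⇒ (c0=3, c1=5)
[Gauss-Seidel] macro 2: S0 reads c1=5 → after 3×micro: 4; S1 reads c0=4 → after 1×micro: 3 ⇒ (c0=4, c1=3)
[Gauss-Seidel] macro 3: S0 reads c1=3 → after 3×micro: 0; S1 reads c0=0 → after 1×micro: 1 ⇒ (c0=0, c1=1)
[Gauss-Seidel] macro 4: S0 reads c1=1 → after 3×micro: 2; S1 reads c0=2 → after 1×micro: 4 ⇒ (c0=2, c1=4)
[Gauss-Seidel] macro 5: S0 reads c1=4 → after 3×micro: 3; S1 reads c0=3 → after 1×micro: 5 ⇒ (c0=3, c1=5)
[Gauss-Seidel] macro 6: S0 reads c1=5 → after 3×micro: 4; S1 reads c0=4 → after 1×micro: 3 ⇒ (c0=4, c1=3)

first divergence at macro-step: 1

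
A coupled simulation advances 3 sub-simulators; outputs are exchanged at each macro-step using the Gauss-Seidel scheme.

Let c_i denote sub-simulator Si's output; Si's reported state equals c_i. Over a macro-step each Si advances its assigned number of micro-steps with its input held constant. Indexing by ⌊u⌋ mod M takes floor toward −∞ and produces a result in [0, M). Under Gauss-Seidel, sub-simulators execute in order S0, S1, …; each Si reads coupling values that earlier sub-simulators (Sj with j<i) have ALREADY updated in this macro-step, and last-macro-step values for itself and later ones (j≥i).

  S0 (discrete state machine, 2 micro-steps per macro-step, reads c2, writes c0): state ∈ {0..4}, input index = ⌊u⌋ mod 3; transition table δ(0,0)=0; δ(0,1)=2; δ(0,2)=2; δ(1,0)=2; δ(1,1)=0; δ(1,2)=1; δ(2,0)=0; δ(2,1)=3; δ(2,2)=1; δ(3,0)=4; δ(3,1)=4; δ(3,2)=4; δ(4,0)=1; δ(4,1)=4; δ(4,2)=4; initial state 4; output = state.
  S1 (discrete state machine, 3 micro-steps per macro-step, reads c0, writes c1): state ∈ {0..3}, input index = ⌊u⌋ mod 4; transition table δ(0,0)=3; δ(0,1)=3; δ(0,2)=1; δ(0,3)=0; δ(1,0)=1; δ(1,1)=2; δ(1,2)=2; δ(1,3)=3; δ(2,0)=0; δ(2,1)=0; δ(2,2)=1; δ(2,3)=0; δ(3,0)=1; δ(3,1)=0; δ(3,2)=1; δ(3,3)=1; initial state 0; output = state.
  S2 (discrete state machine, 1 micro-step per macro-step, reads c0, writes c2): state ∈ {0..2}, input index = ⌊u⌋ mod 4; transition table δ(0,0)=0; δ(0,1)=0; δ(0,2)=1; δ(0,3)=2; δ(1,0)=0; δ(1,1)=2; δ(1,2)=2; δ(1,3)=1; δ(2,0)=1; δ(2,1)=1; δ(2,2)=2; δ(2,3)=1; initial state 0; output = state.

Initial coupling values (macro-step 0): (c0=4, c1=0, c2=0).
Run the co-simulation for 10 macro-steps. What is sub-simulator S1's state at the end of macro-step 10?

S1 state at macro-step 10 = 1

macro 1: S0 reads c2=0 → after 2×micro: 2; S1 reads c0=2 → after 3×micro: 1; S2 reads c0=2 → after 1×micro: 1 ⇒ (c0=2, c1=1, c2=1)
macro 2: S0 reads c2=1 → after 2×micro: 4; S1 reads c0=4 → after 3×micro: 1; S2 reads c0=4 → after 1×micro: 0 ⇒ (c0=4, c1=1, c2=0)
macro 3: S0 reads c2=0 → after 2×micro: 2; S1 reads c0=2 → after 3×micro: 2; S2 reads c0=2 → after 1×micro: 1 ⇒ (c0=2, c1=2, c2=1)
macro 4: S0 reads c2=1 → after 2×micro: 4; S1 reads c0=4 → after 3×micro: 1; S2 reads c0=4 → after 1×micro: 0 ⇒ (c0=4, c1=1, c2=0)
macro 5: S0 reads c2=0 → after 2×micro: 2; S1 reads c0=2 → after 3×micro: 2; S2 reads c0=2 → after 1×micro: 1 ⇒ (c0=2, c1=2, c2=1)
macro 6: S0 reads c2=1 → after 2×micro: 4; S1 reads c0=4 → after 3×micro: 1; S2 reads c0=4 → after 1×micro: 0 ⇒ (c0=4, c1=1, c2=0)
macro 7: S0 reads c2=0 → after 2×micro: 2; S1 reads c0=2 → after 3×micro: 2; S2 reads c0=2 → after 1×micro: 1 ⇒ (c0=2, c1=2, c2=1)
macro 8: S0 reads c2=1 → after 2×micro: 4; S1 reads c0=4 → after 3×micro: 1; S2 reads c0=4 → after 1×micro: 0 ⇒ (c0=4, c1=1, c2=0)
macro 9: S0 reads c2=0 → after 2×micro: 2; S1 reads c0=2 → after 3×micro: 2; S2 reads c0=2 → after 1×micro: 1 ⇒ (c0=2, c1=2, c2=1)
macro 10: S0 reads c2=1 → after 2×micro: 4; S1 reads c0=4 → after 3×micro: 1; S2 reads c0=4 → after 1×micro: 0 ⇒ (c0=4, c1=1, c2=0)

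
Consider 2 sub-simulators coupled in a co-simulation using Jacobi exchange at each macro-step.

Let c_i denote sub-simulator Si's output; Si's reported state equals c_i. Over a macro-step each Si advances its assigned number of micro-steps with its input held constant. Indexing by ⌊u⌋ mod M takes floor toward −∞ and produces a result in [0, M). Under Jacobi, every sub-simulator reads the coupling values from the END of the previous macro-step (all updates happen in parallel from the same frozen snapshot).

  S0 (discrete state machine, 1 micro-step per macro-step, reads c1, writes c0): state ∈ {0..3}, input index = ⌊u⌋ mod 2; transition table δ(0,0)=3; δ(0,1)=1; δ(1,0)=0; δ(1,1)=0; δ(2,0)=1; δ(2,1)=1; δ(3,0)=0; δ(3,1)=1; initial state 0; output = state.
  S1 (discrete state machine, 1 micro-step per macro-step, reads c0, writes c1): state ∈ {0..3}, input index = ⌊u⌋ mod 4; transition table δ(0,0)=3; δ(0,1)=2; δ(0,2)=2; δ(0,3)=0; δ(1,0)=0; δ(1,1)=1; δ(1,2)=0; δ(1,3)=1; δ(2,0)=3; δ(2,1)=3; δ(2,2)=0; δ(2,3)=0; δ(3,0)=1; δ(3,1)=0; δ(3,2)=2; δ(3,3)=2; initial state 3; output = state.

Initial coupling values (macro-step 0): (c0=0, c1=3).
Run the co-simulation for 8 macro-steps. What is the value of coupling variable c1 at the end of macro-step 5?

macro 1: S0 reads c1=3 → after 1×micro: 1; S1 reads c0=0 → after 1×micro: 1 ⇒ (c0=1, c1=1)
macro 2: S0 reads c1=1 → after 1×micro: 0; S1 reads c0=1 → after 1×micro: 1 ⇒ (c0=0, c1=1)
macro 3: S0 reads c1=1 → after 1×micro: 1; S1 reads c0=0 → after 1×micro: 0 ⇒ (c0=1, c1=0)
macro 4: S0 reads c1=0 → after 1×micro: 0; S1 reads c0=1 → after 1×micro: 2 ⇒ (c0=0, c1=2)
macro 5: S0 reads c1=2 → after 1×micro: 3; S1 reads c0=0 → after 1×micro: 3 ⇒ (c0=3, c1=3)
macro 6: S0 reads c1=3 → after 1×micro: 1; S1 reads c0=3 → after 1×micro: 2 ⇒ (c0=1, c1=2)
macro 7: S0 reads c1=2 → after 1×micro: 0; S1 reads c0=1 → after 1×micro: 3 ⇒ (c0=0, c1=3)
macro 8: S0 reads c1=3 → after 1×micro: 1; S1 reads c0=0 → after 1×micro: 1 ⇒ (c0=1, c1=1)

c1 at macro-step 5 = 3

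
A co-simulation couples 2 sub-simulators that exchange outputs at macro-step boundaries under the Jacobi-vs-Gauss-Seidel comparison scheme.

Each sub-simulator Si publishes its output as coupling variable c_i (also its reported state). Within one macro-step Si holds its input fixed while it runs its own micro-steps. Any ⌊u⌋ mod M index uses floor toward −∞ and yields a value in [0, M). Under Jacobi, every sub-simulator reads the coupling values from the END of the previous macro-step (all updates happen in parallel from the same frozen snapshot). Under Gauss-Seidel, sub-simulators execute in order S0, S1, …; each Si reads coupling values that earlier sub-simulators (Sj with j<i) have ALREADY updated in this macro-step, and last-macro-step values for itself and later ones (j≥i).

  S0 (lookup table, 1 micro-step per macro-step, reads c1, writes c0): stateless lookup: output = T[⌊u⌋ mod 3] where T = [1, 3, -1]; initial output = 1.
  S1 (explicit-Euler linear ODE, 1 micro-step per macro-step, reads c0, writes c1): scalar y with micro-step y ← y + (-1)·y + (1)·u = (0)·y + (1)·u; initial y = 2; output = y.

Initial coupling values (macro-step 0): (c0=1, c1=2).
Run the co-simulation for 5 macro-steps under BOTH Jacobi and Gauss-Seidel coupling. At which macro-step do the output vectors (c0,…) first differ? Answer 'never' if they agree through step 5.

first divergence at macro-step: 1

[Jacobi] macro 1: S0 reads c1=2 → after 1×micro: -1; S1 reads c0=1 → after 1×micro: 1 ⇒ (c0=-1, c1=1)
[Jacobi] macro 2: S0 reads c1=1 → after 1×micro: 3; S1 reads c0=-1 → after 1×micro: -1 ⇒ (c0=3, c1=-1)
[Jacobi] macro 3: S0 reads c1=-1 → after 1×micro: -1; S1 reads c0=3 → after 1×micro: 3 ⇒ (c0=-1, c1=3)
[Jacobi] macro 4: S0 reads c1=3 → after 1×micro: 1; S1 reads c0=-1 → after 1×micro: -1 ⇒ (c0=1, c1=-1)
[Jacobi] macro 5: S0 reads c1=-1 → after 1×micro: -1; S1 reads c0=1 → after 1×micro: 1 ⇒ (c0=-1, c1=1)
[Gauss-Seidel] macro 1: S0 reads c1=2 → after 1×micro: -1; S1 reads c0=-1 → after 1×micro: -1 ⇒ (c0=-1, c1=-1)
[Gauss-Seidel] macro 2: S0 reads c1=-1 → after 1×micro: -1; S1 reads c0=-1 → after 1×micro: -1 ⇒ (c0=-1, c1=-1)
[Gauss-Seidel] macro 3: S0 reads c1=-1 → after 1×micro: -1; S1 reads c0=-1 → after 1×micro: -1 ⇒ (c0=-1, c1=-1)
[Gauss-Seidel] macro 4: S0 reads c1=-1 → after 1×micro: -1; S1 reads c0=-1 → after 1×micro: -1 ⇒ (c0=-1, c1=-1)
[Gauss-Seidel] macro 5: S0 reads c1=-1 → after 1×micro: -1; S1 reads c0=-1 → after 1×micro: -1 ⇒ (c0=-1, c1=-1)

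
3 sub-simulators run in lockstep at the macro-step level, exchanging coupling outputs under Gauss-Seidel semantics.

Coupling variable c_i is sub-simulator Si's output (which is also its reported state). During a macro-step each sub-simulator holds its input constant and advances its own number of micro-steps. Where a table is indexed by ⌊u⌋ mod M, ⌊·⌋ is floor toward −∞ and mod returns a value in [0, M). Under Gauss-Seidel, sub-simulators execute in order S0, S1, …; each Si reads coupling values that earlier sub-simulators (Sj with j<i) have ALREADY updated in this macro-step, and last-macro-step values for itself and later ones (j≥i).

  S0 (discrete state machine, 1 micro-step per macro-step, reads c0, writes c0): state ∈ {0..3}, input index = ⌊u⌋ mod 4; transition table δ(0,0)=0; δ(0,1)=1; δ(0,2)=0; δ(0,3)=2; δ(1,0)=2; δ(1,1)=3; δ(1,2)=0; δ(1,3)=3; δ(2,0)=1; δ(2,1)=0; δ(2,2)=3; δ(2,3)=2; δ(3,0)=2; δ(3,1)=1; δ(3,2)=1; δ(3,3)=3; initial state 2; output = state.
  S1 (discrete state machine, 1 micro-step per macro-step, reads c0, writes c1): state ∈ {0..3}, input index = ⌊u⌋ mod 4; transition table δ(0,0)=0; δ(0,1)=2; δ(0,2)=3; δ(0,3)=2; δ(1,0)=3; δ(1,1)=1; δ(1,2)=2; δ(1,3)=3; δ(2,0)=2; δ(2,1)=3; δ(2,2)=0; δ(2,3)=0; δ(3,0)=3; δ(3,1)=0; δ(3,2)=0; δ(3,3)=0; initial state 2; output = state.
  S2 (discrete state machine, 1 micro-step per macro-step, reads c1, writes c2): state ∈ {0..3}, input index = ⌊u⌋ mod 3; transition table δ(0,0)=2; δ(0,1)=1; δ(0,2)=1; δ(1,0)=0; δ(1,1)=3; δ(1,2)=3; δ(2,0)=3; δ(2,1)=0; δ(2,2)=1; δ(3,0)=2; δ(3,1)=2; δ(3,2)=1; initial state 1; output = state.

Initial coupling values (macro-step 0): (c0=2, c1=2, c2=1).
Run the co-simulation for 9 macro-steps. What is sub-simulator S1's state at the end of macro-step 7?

macro 1: S0 reads c0=2 → after 1×micro: 3; S1 reads c0=3 → after 1×micro: 0; S2 reads c1=0 → after 1×micro: 0 ⇒ (c0=3, c1=0, c2=0)
macro 2: S0 reads c0=3 → after 1×micro: 3; S1 reads c0=3 → after 1×micro: 2; S2 reads c1=2 → after 1×micro: 1 ⇒ (c0=3, c1=2, c2=1)
macro 3: S0 reads c0=3 → after 1×micro: 3; S1 reads c0=3 → after 1×micro: 0; S2 reads c1=0 → after 1×micro: 0 ⇒ (c0=3, c1=0, c2=0)
macro 4: S0 reads c0=3 → after 1×micro: 3; S1 reads c0=3 → after 1×micro: 2; S2 reads c1=2 → after 1×micro: 1 ⇒ (c0=3, c1=2, c2=1)
macro 5: S0 reads c0=3 → after 1×micro: 3; S1 reads c0=3 → after 1×micro: 0; S2 reads c1=0 → after 1×micro: 0 ⇒ (c0=3, c1=0, c2=0)
macro 6: S0 reads c0=3 → after 1×micro: 3; S1 reads c0=3 → after 1×micro: 2; S2 reads c1=2 → after 1×micro: 1 ⇒ (c0=3, c1=2, c2=1)
macro 7: S0 reads c0=3 → after 1×micro: 3; S1 reads c0=3 → after 1×micro: 0; S2 reads c1=0 → after 1×micro: 0 ⇒ (c0=3, c1=0, c2=0)
macro 8: S0 reads c0=3 → after 1×micro: 3; S1 reads c0=3 → after 1×micro: 2; S2 reads c1=2 → after 1×micro: 1 ⇒ (c0=3, c1=2, c2=1)
macro 9: S0 reads c0=3 → after 1×micro: 3; S1 reads c0=3 → after 1×micro: 0; S2 reads c1=0 → after 1×micro: 0 ⇒ (c0=3, c1=0, c2=0)

S1 state at macro-step 7 = 0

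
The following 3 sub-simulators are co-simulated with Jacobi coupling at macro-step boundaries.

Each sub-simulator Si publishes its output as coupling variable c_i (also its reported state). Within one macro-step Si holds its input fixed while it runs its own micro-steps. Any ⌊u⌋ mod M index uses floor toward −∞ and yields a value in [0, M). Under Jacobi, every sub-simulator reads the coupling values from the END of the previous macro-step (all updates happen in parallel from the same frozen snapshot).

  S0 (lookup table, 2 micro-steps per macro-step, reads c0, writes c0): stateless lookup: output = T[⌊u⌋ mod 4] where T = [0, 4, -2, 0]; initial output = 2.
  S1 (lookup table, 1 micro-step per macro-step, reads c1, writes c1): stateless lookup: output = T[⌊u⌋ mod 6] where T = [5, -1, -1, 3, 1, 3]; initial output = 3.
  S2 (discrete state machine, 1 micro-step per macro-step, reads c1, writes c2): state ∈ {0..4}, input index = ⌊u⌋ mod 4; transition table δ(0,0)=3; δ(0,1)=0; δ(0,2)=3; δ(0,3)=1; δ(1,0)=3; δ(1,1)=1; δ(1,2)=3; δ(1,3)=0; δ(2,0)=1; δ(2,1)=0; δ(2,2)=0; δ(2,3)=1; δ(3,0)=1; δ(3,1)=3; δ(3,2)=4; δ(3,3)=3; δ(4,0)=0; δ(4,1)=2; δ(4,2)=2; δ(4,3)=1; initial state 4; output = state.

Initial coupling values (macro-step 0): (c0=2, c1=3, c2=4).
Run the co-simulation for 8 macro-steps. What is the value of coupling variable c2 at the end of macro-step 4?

c2 at macro-step 4 = 0

macro 1: S0 reads c0=2 → after 2×micro: -2; S1 reads c1=3 → after 1×micro: 3; S2 reads c1=3 → after 1×micro: 1 ⇒ (c0=-2, c1=3, c2=1)
macro 2: S0 reads c0=-2 → after 2×micro: -2; S1 reads c1=3 → after 1×micro: 3; S2 reads c1=3 → after 1×micro: 0 ⇒ (c0=-2, c1=3, c2=0)
macro 3: S0 reads c0=-2 → after 2×micro: -2; S1 reads c1=3 → after 1×micro: 3; S2 reads c1=3 → after 1×micro: 1 ⇒ (c0=-2, c1=3, c2=1)
macro 4: S0 reads c0=-2 → after 2×micro: -2; S1 reads c1=3 → after 1×micro: 3; S2 reads c1=3 → after 1×micro: 0 ⇒ (c0=-2, c1=3, c2=0)
macro 5: S0 reads c0=-2 → after 2×micro: -2; S1 reads c1=3 → after 1×micro: 3; S2 reads c1=3 → after 1×micro: 1 ⇒ (c0=-2, c1=3, c2=1)
macro 6: S0 reads c0=-2 → after 2×micro: -2; S1 reads c1=3 → after 1×micro: 3; S2 reads c1=3 → after 1×micro: 0 ⇒ (c0=-2, c1=3, c2=0)
macro 7: S0 reads c0=-2 → after 2×micro: -2; S1 reads c1=3 → after 1×micro: 3; S2 reads c1=3 → after 1×micro: 1 ⇒ (c0=-2, c1=3, c2=1)
macro 8: S0 reads c0=-2 → after 2×micro: -2; S1 reads c1=3 → after 1×micro: 3; S2 reads c1=3 → after 1×micro: 0 ⇒ (c0=-2, c1=3, c2=0)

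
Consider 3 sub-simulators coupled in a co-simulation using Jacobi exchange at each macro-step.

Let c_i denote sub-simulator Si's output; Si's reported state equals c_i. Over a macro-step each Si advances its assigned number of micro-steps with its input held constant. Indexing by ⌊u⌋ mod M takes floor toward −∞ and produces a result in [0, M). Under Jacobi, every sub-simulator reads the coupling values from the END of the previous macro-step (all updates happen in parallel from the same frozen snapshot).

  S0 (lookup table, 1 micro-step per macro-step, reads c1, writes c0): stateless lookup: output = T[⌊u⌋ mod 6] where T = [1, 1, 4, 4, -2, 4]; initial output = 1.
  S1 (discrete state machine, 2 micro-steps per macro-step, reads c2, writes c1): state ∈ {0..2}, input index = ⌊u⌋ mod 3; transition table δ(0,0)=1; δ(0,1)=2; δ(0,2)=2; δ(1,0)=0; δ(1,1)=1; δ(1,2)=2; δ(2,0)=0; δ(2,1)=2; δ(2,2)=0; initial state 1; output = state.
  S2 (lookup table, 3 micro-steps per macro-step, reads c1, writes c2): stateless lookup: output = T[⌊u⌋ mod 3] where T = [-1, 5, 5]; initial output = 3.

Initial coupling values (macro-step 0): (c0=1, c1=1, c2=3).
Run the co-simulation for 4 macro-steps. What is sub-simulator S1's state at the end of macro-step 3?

S1 state at macro-step 3 = 0

macro 1: S0 reads c1=1 → after 1×micro: 1; S1 reads c2=3 → after 2×micro: 1; S2 reads c1=1 → after 3×micro: 5 ⇒ (c0=1, c1=1, c2=5)
macro 2: S0 reads c1=1 → after 1×micro: 1; S1 reads c2=5 → after 2×micro: 0; S2 reads c1=1 → after 3×micro: 5 ⇒ (c0=1, c1=0, c2=5)
macro 3: S0 reads c1=0 → after 1×micro: 1; S1 reads c2=5 → after 2×micro: 0; S2 reads c1=0 → after 3×micro: -1 ⇒ (c0=1, c1=0, c2=-1)
macro 4: S0 reads c1=0 → after 1×micro: 1; S1 reads c2=-1 → after 2×micro: 0; S2 reads c1=0 → after 3×micro: -1 ⇒ (c0=1, c1=0, c2=-1)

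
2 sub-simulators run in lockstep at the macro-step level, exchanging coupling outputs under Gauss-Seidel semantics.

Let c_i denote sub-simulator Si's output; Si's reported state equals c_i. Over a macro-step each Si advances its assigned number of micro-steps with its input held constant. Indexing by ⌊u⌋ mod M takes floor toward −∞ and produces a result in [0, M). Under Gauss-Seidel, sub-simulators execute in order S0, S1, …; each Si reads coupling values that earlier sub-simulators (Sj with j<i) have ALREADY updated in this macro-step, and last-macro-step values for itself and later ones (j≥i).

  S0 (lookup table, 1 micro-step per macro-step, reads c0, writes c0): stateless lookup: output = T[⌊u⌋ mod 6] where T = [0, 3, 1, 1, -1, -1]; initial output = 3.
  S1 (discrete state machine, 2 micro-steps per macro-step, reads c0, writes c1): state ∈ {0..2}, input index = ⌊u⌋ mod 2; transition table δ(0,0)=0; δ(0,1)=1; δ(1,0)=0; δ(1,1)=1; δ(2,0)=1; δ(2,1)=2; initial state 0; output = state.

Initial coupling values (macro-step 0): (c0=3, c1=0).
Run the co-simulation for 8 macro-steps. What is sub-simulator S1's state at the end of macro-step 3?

S1 state at macro-step 3 = 1

macro 1: S0 reads c0=3 → after 1×micro: 1; S1 reads c0=1 → after 2×micro: 1 ⇒ (c0=1, c1=1)
macro 2: S0 reads c0=1 → after 1×micro: 3; S1 reads c0=3 → after 2×micro: 1 ⇒ (c0=3, c1=1)
macro 3: S0 reads c0=3 → after 1×micro: 1; S1 reads c0=1 → after 2×micro: 1 ⇒ (c0=1, c1=1)
macro 4: S0 reads c0=1 → after 1×micro: 3; S1 reads c0=3 → after 2×micro: 1 ⇒ (c0=3, c1=1)
macro 5: S0 reads c0=3 → after 1×micro: 1; S1 reads c0=1 → after 2×micro: 1 ⇒ (c0=1, c1=1)
macro 6: S0 reads c0=1 → after 1×micro: 3; S1 reads c0=3 → after 2×micro: 1 ⇒ (c0=3, c1=1)
macro 7: S0 reads c0=3 → after 1×micro: 1; S1 reads c0=1 → after 2×micro: 1 ⇒ (c0=1, c1=1)
macro 8: S0 reads c0=1 → after 1×micro: 3; S1 reads c0=3 → after 2×micro: 1 ⇒ (c0=3, c1=1)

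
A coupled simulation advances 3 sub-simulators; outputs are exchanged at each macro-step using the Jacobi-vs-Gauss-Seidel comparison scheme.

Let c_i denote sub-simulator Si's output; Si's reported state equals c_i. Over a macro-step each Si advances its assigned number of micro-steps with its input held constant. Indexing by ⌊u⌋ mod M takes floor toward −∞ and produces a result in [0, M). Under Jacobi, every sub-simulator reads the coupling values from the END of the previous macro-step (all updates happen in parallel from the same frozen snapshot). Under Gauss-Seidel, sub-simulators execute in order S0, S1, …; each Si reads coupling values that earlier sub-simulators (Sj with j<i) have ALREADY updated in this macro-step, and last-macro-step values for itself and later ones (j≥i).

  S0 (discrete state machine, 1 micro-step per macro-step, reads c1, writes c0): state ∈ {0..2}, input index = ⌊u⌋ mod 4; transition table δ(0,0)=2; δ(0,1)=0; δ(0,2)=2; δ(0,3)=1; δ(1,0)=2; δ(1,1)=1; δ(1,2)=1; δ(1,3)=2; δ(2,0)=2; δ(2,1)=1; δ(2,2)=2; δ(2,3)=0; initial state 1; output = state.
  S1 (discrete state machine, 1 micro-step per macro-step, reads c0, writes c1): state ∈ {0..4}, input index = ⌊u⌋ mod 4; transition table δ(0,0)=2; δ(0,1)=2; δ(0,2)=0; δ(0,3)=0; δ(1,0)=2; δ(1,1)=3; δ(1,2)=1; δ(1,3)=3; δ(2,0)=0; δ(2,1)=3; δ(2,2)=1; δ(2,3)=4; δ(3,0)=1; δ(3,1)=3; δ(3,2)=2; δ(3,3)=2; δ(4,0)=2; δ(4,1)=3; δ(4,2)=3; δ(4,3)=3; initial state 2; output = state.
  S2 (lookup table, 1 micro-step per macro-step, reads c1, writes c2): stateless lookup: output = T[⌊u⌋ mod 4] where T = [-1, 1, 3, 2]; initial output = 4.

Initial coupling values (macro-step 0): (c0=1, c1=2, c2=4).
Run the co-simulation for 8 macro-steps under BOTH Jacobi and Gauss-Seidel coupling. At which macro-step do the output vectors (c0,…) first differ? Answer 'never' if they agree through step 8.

[Jacobi] macro 1: S0 reads c1=2 → after 1×micro: 1; S1 reads c0=1 → after 1×micro: 3; S2 reads c1=2 → after 1×micro: 3 ⇒ (c0=1, c1=3, c2=3)
[Jacobi] macro 2: S0 reads c1=3 → after 1×micro: 2; S1 reads c0=1 → after 1×micro: 3; S2 reads c1=3 → after 1×micro: 2 ⇒ (c0=2, c1=3, c2=2)
[Jacobi] macro 3: S0 reads c1=3 → after 1×micro: 0; S1 reads c0=2 → after 1×micro: 2; S2 reads c1=3 → after 1×micro: 2 ⇒ (c0=0, c1=2, c2=2)
[Jacobi] macro 4: S0 reads c1=2 → after 1×micro: 2; S1 reads c0=0 → after 1×micro: 0; S2 reads c1=2 → after 1×micro: 3 ⇒ (c0=2, c1=0, c2=3)
[Jacobi] macro 5: S0 reads c1=0 → after 1×micro: 2; S1 reads c0=2 → after 1×micro: 0; S2 reads c1=0 → after 1×micro: -1 ⇒ (c0=2, c1=0, c2=-1)
[Jacobi] macro 6: S0 reads c1=0 → after 1×micro: 2; S1 reads c0=2 → after 1×micro: 0; S2 reads c1=0 → after 1×micro: -1 ⇒ (c0=2, c1=0, c2=-1)
[Jacobi] macro 7: S0 reads c1=0 → after 1×micro: 2; S1 reads c0=2 → after 1×micro: 0; S2 reads c1=0 → after 1×micro: -1 ⇒ (c0=2, c1=0, c2=-1)
[Jacobi] macro 8: S0 reads c1=0 → after 1×micro: 2; S1 reads c0=2 → after 1×micro: 0; S2 reads c1=0 → after 1×micro: -1 ⇒ (c0=2, c1=0, c2=-1)
[Gauss-Seidel] macro 1: S0 reads c1=2 → after 1×micro: 1; S1 reads c0=1 → after 1×micro: 3; S2 reads c1=3 → after 1×micro: 2 ⇒ (c0=1, c1=3, c2=2)
[Gauss-Seidel] macro 2: S0 reads c1=3 → after 1×micro: 2; S1 reads c0=2 → after 1×micro: 2; S2 reads c1=2 → after 1×micro: 3 ⇒ (c0=2, c1=2, c2=3)
[Gauss-Seidel] macro 3: S0 reads c1=2 → after 1×micro: 2; S1 reads c0=2 → after 1×micro: 1; S2 reads c1=1 → after 1×micro: 1 ⇒ (c0=2, c1=1, c2=1)
[Gauss-Seidel] macro 4: S0 reads c1=1 → after 1×micro: 1; S1 reads c0=1 → after 1×micro: 3; S2 reads c1=3 → after 1×micro: 2 ⇒ (c0=1, c1=3, c2=2)
[Gauss-Seidel] macro 5: S0 reads c1=3 → after 1×micro: 2; S1 reads c0=2 → after 1×micro: 2; S2 reads c1=2 → after 1×micro: 3 ⇒ (c0=2, c1=2, c2=3)
[Gauss-Seidel] macro 6: S0 reads c1=2 → after 1×micro: 2; S1 reads c0=2 → after 1×micro: 1; S2 reads c1=1 → after 1×micro: 1 ⇒ (c0=2, c1=1, c2=1)
[Gauss-Seidel] macro 7: S0 reads c1=1 → after 1×micro: 1; S1 reads c0=1 → after 1×micro: 3; S2 reads c1=3 → after 1×micro: 2 ⇒ (c0=1, c1=3, c2=2)
[Gauss-Seidel] macro 8: S0 reads c1=3 → after 1×micro: 2; S1 reads c0=2 → after 1×micro: 2; S2 reads c1=2 → after 1×micro: 3 ⇒ (c0=2, c1=2, c2=3)

first divergence at macro-step: 1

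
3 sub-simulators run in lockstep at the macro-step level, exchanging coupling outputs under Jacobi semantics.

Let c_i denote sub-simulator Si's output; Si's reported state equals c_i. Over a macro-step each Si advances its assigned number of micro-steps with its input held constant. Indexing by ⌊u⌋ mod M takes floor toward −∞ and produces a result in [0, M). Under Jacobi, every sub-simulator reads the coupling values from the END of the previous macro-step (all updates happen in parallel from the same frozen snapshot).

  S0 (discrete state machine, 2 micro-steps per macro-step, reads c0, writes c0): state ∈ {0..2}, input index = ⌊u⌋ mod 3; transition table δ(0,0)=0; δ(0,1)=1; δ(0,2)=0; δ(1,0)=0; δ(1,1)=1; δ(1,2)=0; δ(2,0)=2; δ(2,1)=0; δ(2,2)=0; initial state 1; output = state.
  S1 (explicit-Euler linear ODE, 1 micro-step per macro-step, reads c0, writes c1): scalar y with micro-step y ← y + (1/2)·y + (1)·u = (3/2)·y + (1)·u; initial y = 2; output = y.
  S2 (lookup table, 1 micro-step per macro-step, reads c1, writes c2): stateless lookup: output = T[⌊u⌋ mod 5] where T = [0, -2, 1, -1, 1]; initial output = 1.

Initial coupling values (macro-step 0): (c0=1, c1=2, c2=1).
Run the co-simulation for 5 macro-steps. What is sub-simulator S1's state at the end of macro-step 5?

S1 state at macro-step 5 = 227/8

macro 1: S0 reads c0=1 → after 2×micro: 1; S1 reads c0=1 → after 1×micro: 4; S2 reads c1=2 → after 1×micro: 1 ⇒ (c0=1, c1=4, c2=1)
macro 2: S0 reads c0=1 → after 2×micro: 1; S1 reads c0=1 → after 1×micro: 7; S2 reads c1=4 → after 1×micro: 1 ⇒ (c0=1, c1=7, c2=1)
macro 3: S0 reads c0=1 → after 2×micro: 1; S1 reads c0=1 → after 1×micro: 23/2; S2 reads c1=7 → after 1×micro: 1 ⇒ (c0=1, c1=23/2, c2=1)
macro 4: S0 reads c0=1 → after 2×micro: 1; S1 reads c0=1 → after 1×micro: 73/4; S2 reads c1=23/2 → after 1×micro: -2 ⇒ (c0=1, c1=73/4, c2=-2)
macro 5: S0 reads c0=1 → after 2×micro: 1; S1 reads c0=1 → after 1×micro: 227/8; S2 reads c1=73/4 → after 1×micro: -1 ⇒ (c0=1, c1=227/8, c2=-1)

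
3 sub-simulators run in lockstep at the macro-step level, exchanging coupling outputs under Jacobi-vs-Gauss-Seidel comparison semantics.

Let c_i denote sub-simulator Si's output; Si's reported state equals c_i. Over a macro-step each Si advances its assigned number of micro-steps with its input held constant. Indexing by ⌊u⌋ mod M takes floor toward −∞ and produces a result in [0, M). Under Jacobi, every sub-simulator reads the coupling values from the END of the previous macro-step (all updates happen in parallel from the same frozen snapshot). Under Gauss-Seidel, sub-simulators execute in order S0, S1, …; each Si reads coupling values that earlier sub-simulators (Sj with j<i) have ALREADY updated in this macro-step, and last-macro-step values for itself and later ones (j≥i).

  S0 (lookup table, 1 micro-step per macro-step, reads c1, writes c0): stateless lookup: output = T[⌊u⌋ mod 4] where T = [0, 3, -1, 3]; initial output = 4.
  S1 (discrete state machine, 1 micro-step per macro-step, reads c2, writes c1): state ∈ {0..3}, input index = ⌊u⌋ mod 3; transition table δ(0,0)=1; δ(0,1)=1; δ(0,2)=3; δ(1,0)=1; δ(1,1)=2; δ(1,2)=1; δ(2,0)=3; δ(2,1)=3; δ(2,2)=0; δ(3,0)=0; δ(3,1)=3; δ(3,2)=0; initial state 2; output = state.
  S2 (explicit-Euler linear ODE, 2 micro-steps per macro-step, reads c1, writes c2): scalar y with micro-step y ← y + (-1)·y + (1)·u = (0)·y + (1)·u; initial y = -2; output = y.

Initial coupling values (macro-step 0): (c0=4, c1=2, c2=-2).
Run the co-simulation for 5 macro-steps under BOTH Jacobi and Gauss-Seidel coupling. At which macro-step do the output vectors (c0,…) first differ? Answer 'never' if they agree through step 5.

[Jacobi] macro 1: S0 reads c1=2 → after 1×micro: -1; S1 reads c2=-2 → after 1×micro: 3; S2 reads c1=2 → after 2×micro: 2 ⇒ (c0=-1, c1=3, c2=2)
[Jacobi] macro 2: S0 reads c1=3 → after 1×micro: 3; S1 reads c2=2 → after 1×micro: 0; S2 reads c1=3 → after 2×micro: 3 ⇒ (c0=3, c1=0, c2=3)
[Jacobi] macro 3: S0 reads c1=0 → after 1×micro: 0; S1 reads c2=3 → after 1×micro: 1; S2 reads c1=0 → after 2×micro: 0 ⇒ (c0=0, c1=1, c2=0)
[Jacobi] macro 4: S0 reads c1=1 → after 1×micro: 3; S1 reads c2=0 → after 1×micro: 1; S2 reads c1=1 → after 2×micro: 1 ⇒ (c0=3, c1=1, c2=1)
[Jacobi] macro 5: S0 reads c1=1 → after 1×micro: 3; S1 reads c2=1 → after 1×micro: 2; S2 reads c1=1 → after 2×micro: 1 ⇒ (c0=3, c1=2, c2=1)
[Gauss-Seidel] macro 1: S0 reads c1=2 → after 1×micro: -1; S1 reads c2=-2 → after 1×micro: 3; S2 reads c1=3 → after 2×micro: 3 ⇒ (c0=-1, c1=3, c2=3)
[Gauss-Seidel] macro 2: S0 reads c1=3 → after 1×micro: 3; S1 reads c2=3 → after 1×micro: 0; S2 reads c1=0 → after 2×micro: 0 ⇒ (c0=3, c1=0, c2=0)
[Gauss-Seidel] macro 3: S0 reads c1=0 → after 1×micro: 0; S1 reads c2=0 → after 1×micro: 1; S2 reads c1=1 → after 2×micro: 1 ⇒ (c0=0, c1=1, c2=1)
[Gauss-Seidel] macro 4: S0 reads c1=1 → after 1×micro: 3; S1 reads c2=1 → after 1×micro: 2; S2 reads c1=2 → after 2×micro: 2 ⇒ (c0=3, c1=2, c2=2)
[Gauss-Seidel] macro 5: S0 reads c1=2 → after 1×micro: -1; S1 reads c2=2 → after 1×micro: 0; S2 reads c1=0 → after 2×micro: 0 ⇒ (c0=-1, c1=0, c2=0)

first divergence at macro-step: 1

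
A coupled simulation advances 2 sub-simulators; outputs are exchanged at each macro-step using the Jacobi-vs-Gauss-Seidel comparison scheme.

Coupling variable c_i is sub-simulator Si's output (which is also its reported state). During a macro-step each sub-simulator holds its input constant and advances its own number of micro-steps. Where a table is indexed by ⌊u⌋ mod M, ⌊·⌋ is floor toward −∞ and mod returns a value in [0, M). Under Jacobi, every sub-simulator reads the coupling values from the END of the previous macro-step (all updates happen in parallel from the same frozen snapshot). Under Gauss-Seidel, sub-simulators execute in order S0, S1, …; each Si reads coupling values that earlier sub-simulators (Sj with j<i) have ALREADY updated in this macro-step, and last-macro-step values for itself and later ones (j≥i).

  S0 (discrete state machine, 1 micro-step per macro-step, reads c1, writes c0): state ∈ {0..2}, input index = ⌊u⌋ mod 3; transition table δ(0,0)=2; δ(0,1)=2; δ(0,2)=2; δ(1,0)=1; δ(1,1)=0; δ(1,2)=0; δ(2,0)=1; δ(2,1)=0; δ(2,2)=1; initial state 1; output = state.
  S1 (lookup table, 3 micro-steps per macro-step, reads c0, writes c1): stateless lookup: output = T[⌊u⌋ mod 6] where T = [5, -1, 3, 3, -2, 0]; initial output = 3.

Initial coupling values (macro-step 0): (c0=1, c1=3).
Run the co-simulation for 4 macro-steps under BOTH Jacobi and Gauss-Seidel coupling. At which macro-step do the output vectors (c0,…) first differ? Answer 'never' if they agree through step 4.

first divergence at macro-step: 2

[Jacobi] macro 1: S0 reads c1=3 → after 1×micro: 1; S1 reads c0=1 → after 3×micro: -1 ⇒ (c0=1, c1=-1)
[Jacobi] macro 2: S0 reads c1=-1 → after 1×micro: 0; S1 reads c0=1 → after 3×micro: -1 ⇒ (c0=0, c1=-1)
[Jacobi] macro 3: S0 reads c1=-1 → after 1×micro: 2; S1 reads c0=0 → after 3×micro: 5 ⇒ (c0=2, c1=5)
[Jacobi] macro 4: S0 reads c1=5 → after 1×micro: 1; S1 reads c0=2 → after 3×micro: 3 ⇒ (c0=1, c1=3)
[Gauss-Seidel] macro 1: S0 reads c1=3 → after 1×micro: 1; S1 reads c0=1 → after 3×micro: -1 ⇒ (c0=1, c1=-1)
[Gauss-Seidel] macro 2: S0 reads c1=-1 → after 1×micro: 0; S1 reads c0=0 → after 3×micro: 5 ⇒ (c0=0, c1=5)
[Gauss-Seidel] macro 3: S0 reads c1=5 → after 1×micro: 2; S1 reads c0=2 → after 3×micro: 3 ⇒ (c0=2, c1=3)
[Gauss-Seidel] macro 4: S0 reads c1=3 → after 1×micro: 1; S1 reads c0=1 → after 3×micro: -1 ⇒ (c0=1, c1=-1)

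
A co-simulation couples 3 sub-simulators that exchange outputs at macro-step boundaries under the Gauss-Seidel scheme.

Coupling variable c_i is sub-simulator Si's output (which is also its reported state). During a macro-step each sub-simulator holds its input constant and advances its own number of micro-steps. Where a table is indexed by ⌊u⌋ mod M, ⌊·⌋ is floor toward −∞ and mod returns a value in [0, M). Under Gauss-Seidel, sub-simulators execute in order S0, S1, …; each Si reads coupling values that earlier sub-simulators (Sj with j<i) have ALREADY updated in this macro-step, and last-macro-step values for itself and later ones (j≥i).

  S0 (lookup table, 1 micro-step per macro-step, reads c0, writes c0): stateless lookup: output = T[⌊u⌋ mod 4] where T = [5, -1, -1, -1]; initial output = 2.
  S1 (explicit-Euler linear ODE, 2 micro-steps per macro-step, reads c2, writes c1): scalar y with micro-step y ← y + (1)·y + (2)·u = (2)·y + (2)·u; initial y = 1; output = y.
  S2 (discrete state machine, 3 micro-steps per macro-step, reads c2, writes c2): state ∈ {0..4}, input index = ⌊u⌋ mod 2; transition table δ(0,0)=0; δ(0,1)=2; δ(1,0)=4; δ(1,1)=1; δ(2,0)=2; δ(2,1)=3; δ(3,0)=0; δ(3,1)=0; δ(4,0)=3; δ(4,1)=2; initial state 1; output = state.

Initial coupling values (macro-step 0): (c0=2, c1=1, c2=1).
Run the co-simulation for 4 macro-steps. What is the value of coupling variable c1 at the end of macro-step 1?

c1 at macro-step 1 = 10

macro 1: S0 reads c0=2 → after 1×micro: -1; S1 reads c2=1 → after 2×micro: 10; S2 reads c2=1 → after 3×micro: 1 ⇒ (c0=-1, c1=10, c2=1)
macro 2: S0 reads c0=-1 → after 1×micro: -1; S1 reads c2=1 → after 2×micro: 46; S2 reads c2=1 → after 3×micro: 1 ⇒ (c0=-1, c1=46, c2=1)
macro 3: S0 reads c0=-1 → after 1×micro: -1; S1 reads c2=1 → after 2×micro: 190; S2 reads c2=1 → after 3×micro: 1 ⇒ (c0=-1, c1=190, c2=1)
macro 4: S0 reads c0=-1 → after 1×micro: -1; S1 reads c2=1 → after 2×micro: 766; S2 reads c2=1 → after 3×micro: 1 ⇒ (c0=-1, c1=766, c2=1)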